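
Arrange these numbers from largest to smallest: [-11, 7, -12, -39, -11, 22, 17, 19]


Original list: [-11, 7, -12, -39, -11, 22, 17, 19]
Repeatedly take the largest remaining element:
  Remaining [-11, 7, -12, -39, -11, 22, 17, 19] -> largest is 22
  Remaining [-11, 7, -12, -39, -11, 17, 19] -> largest is 19
  Remaining [-11, 7, -12, -39, -11, 17] -> largest is 17
  Remaining [-11, 7, -12, -39, -11] -> largest is 7
  Remaining [-11, -12, -39, -11] -> largest is -11
  Remaining [-12, -39, -11] -> largest is -11
  Remaining [-12, -39] -> largest is -12
  Remaining [-39] -> largest is -39
Collecting the picks in order gives the descending list.
Final answer: [22, 19, 17, 7, -11, -11, -12, -39]


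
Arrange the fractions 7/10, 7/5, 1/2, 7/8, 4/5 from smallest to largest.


Convert to decimal for comparison:
  7/10 = 0.7
  7/5 = 1.4
  1/2 = 0.5
  7/8 = 0.875
  4/5 = 0.8
Decimals in increasing order: 0.5 < 0.7 < 0.8 < 0.875 < 1.4
Writing each back as its fraction gives the sorted order.
Final answer: 1/2, 7/10, 4/5, 7/8, 7/5


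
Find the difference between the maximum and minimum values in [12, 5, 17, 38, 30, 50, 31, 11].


Maximum value: 50
Minimum value: 5
Range = 50 - 5 = 45
Final answer: 45


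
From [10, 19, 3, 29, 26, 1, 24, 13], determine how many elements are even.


Check each element:
  10 is even
  19 is odd
  3 is odd
  29 is odd
  26 is even
  1 is odd
  24 is even
  13 is odd
Evens: [10, 26, 24]
Count of evens = 3
Final answer: 3


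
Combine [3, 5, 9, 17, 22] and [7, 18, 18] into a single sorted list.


List A: [3, 5, 9, 17, 22]
List B: [7, 18, 18]
Repeatedly compare the front elements and take the smaller:
  3 vs 7 -> take 3
  5 vs 7 -> take 5
  9 vs 7 -> take 7
  9 vs 18 -> take 9
  17 vs 18 -> take 17
  22 vs 18 -> take 18
  22 vs 18 -> take 18
  B is exhausted; append the rest of A: [22]
Final answer: [3, 5, 7, 9, 17, 18, 18, 22]


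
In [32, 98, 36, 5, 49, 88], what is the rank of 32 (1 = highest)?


Sort descending: [98, 88, 49, 36, 32, 5]
Find 32 in the sorted list.
32 is at position 5.
Final answer: 5


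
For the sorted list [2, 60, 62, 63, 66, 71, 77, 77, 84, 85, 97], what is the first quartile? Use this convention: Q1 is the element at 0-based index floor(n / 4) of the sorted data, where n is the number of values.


The list has n = 11 elements.
Q1 index = floor(11 / 4) = floor(2.75) = 2
Counting from index 0 in the sorted data, the element at index 2 is 62.
Final answer: 62


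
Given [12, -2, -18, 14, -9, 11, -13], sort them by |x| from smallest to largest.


Compute absolute values:
  |12| = 12
  |-2| = 2
  |-18| = 18
  |14| = 14
  |-9| = 9
  |11| = 11
  |-13| = 13
Absolute values in increasing order: 2 < 9 < 11 < 12 < 13 < 14 < 18
Listing the original numbers in that order gives the answer.
Final answer: [-2, -9, 11, 12, -13, 14, -18]


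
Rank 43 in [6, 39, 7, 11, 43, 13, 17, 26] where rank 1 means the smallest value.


Sort ascending: [6, 7, 11, 13, 17, 26, 39, 43]
Find 43 in the sorted list.
43 is at position 8 (1-indexed).
Final answer: 8


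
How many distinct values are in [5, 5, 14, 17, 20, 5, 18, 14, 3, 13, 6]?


List all unique values:
Distinct values: [3, 5, 6, 13, 14, 17, 18, 20]
Count = 8
Final answer: 8


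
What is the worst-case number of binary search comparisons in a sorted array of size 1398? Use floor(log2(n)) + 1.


Binary search halves the search space each step.
Maximum comparisons = floor(log2(1398)) + 1
log2(1398) = 10.4491
floor(log2(1398)) = 10, so 10 + 1 = 11
Final answer: 11


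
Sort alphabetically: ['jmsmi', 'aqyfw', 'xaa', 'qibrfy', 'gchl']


Compare strings character by character (the first differing letter decides):
  'aqyfw' < 'gchl' since 'a' < 'g' at position 1
  'gchl' < 'jmsmi' since 'g' < 'j' at position 1
  'jmsmi' < 'qibrfy' since 'j' < 'q' at position 1
  'qibrfy' < 'xaa' since 'q' < 'x' at position 1
Chaining these comparisons gives the alphabetical order.
Final answer: ['aqyfw', 'gchl', 'jmsmi', 'qibrfy', 'xaa']


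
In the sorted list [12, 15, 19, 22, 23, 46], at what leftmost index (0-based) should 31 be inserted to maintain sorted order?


List is sorted: [12, 15, 19, 22, 23, 46]
We need the leftmost position where 31 can be inserted, i.e. the first index whose element is >= 31 (or the end of the list if none is).
Binary search with low=0, high=6 (0-based indices):
  low=0, high=6, mid=3: a[3]=22 < 31, so low = 4
  low=4, high=6, mid=5: a[5]=46 >= 31, so high = 5
  low=4, high=5, mid=4: a[4]=23 < 31, so low = 5
Now low = high = 5, so the insertion index is 5.
Final answer: 5


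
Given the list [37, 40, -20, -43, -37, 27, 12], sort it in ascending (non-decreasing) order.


Original list: [37, 40, -20, -43, -37, 27, 12]
Repeatedly take the smallest remaining element:
  Remaining [37, 40, -20, -43, -37, 27, 12] -> smallest is -43
  Remaining [37, 40, -20, -37, 27, 12] -> smallest is -37
  Remaining [37, 40, -20, 27, 12] -> smallest is -20
  Remaining [37, 40, 27, 12] -> smallest is 12
  Remaining [37, 40, 27] -> smallest is 27
  Remaining [37, 40] -> smallest is 37
  Remaining [40] -> smallest is 40
Collecting the picks in order gives the sorted list.
Final answer: [-43, -37, -20, 12, 27, 37, 40]


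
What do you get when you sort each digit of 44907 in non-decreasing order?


The number 44907 has digits: 4, 4, 9, 0, 7
Sorted: 0, 4, 4, 7, 9
Joining the sorted digits gives the result.
Final answer: 04479


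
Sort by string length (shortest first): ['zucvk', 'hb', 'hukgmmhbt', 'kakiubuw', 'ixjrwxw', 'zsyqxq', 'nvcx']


Compute lengths:
  'zucvk' has length 5
  'hb' has length 2
  'hukgmmhbt' has length 9
  'kakiubuw' has length 8
  'ixjrwxw' has length 7
  'zsyqxq' has length 6
  'nvcx' has length 4
Lengths in increasing order: 2 < 4 < 5 < 6 < 7 < 8 < 9
Listing the words in that order gives the answer.
Final answer: ['hb', 'nvcx', 'zucvk', 'zsyqxq', 'ixjrwxw', 'kakiubuw', 'hukgmmhbt']


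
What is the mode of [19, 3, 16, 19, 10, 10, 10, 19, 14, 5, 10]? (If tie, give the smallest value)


Count the frequency of each value:
  3 appears 1 time(s)
  5 appears 1 time(s)
  10 appears 4 time(s)
  14 appears 1 time(s)
  16 appears 1 time(s)
  19 appears 3 time(s)
Maximum frequency is 4.
Only 10 reaches that frequency, so it is the mode.
Final answer: 10


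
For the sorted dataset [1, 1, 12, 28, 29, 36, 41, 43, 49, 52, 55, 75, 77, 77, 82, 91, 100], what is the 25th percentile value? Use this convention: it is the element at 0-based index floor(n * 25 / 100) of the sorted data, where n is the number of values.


The dataset has n = 17 elements.
Index = floor(17 * 25 / 100) = floor(425 / 100) = floor(4.25) = 4
Counting from index 0 in the sorted data, the element at index 4 is 29.
Final answer: 29


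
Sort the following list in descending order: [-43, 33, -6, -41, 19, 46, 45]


Original list: [-43, 33, -6, -41, 19, 46, 45]
Repeatedly take the largest remaining element:
  Remaining [-43, 33, -6, -41, 19, 46, 45] -> largest is 46
  Remaining [-43, 33, -6, -41, 19, 45] -> largest is 45
  Remaining [-43, 33, -6, -41, 19] -> largest is 33
  Remaining [-43, -6, -41, 19] -> largest is 19
  Remaining [-43, -6, -41] -> largest is -6
  Remaining [-43, -41] -> largest is -41
  Remaining [-43] -> largest is -43
Collecting the picks in order gives the descending list.
Final answer: [46, 45, 33, 19, -6, -41, -43]


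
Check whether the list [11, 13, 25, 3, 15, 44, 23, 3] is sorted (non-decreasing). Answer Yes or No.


Check consecutive pairs:
  11 <= 13? True
  13 <= 25? True
  25 <= 3? False
  3 <= 15? True
  15 <= 44? True
  44 <= 23? False
  23 <= 3? False
3 consecutive pair(s) are out of order, so the list is not sorted.
Final answer: No


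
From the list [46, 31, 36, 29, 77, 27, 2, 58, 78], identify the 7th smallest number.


Sort ascending: [2, 27, 29, 31, 36, 46, 58, 77, 78]
The 7th element (1-indexed) is at index 6.
Value = 58
Final answer: 58


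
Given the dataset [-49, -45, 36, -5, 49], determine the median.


First, sort the list: [-49, -45, -5, 36, 49]
The list has 5 elements (odd count).
The middle index is 2 (0-based), and the element there is -5.
Final answer: -5


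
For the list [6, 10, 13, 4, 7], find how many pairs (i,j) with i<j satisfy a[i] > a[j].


For each element, count the later elements that are smaller than it:
  6 (index 0): smaller elements after it = [4] -> 1
  10 (index 1): smaller elements after it = [4, 7] -> 2
  13 (index 2): smaller elements after it = [4, 7] -> 2
  4 (index 3): smaller elements after it = [] -> 0
Total inversions = 1 + 2 + 2 + 0 = 5
Final answer: 5


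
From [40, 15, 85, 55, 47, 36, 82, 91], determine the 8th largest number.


Sort descending: [91, 85, 82, 55, 47, 40, 36, 15]
The 8th element (1-indexed) is at index 7.
Value = 15
Final answer: 15


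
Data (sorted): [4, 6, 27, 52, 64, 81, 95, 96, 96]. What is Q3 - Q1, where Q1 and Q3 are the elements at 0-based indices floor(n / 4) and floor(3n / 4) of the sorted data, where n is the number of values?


The data has n = 9 elements.
Q1 index = floor(9 / 4) = floor(2.25) = 2; Q3 index = floor(3 * 9 / 4) = floor(6.75) = 6
Q1 = element at index 2 = 27
Q3 = element at index 6 = 95
IQR = 95 - 27 = 68
Final answer: 68


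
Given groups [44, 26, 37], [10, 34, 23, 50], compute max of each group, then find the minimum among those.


Find max of each group:
  Group 1: [44, 26, 37] -> max = 44
  Group 2: [10, 34, 23, 50] -> max = 50
Maxes: [44, 50]
Minimum of maxes = 44
Final answer: 44


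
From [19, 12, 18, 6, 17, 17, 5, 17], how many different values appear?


List all unique values:
Distinct values: [5, 6, 12, 17, 18, 19]
Count = 6
Final answer: 6


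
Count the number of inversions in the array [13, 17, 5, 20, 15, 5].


For each element, count the later elements that are smaller than it:
  13 (index 0): smaller elements after it = [5, 5] -> 2
  17 (index 1): smaller elements after it = [5, 15, 5] -> 3
  5 (index 2): smaller elements after it = [] -> 0
  20 (index 3): smaller elements after it = [15, 5] -> 2
  15 (index 4): smaller elements after it = [5] -> 1
Total inversions = 2 + 3 + 0 + 2 + 1 = 8
Final answer: 8


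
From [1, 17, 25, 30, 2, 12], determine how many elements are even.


Check each element:
  1 is odd
  17 is odd
  25 is odd
  30 is even
  2 is even
  12 is even
Evens: [30, 2, 12]
Count of evens = 3
Final answer: 3


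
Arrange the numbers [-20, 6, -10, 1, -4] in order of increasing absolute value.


Compute absolute values:
  |-20| = 20
  |6| = 6
  |-10| = 10
  |1| = 1
  |-4| = 4
Absolute values in increasing order: 1 < 4 < 6 < 10 < 20
Listing the original numbers in that order gives the answer.
Final answer: [1, -4, 6, -10, -20]


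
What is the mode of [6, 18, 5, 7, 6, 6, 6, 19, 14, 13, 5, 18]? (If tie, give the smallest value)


Count the frequency of each value:
  5 appears 2 time(s)
  6 appears 4 time(s)
  7 appears 1 time(s)
  13 appears 1 time(s)
  14 appears 1 time(s)
  18 appears 2 time(s)
  19 appears 1 time(s)
Maximum frequency is 4.
Only 6 reaches that frequency, so it is the mode.
Final answer: 6


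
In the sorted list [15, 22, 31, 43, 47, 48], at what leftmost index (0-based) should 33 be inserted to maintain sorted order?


List is sorted: [15, 22, 31, 43, 47, 48]
We need the leftmost position where 33 can be inserted, i.e. the first index whose element is >= 33 (or the end of the list if none is).
Binary search with low=0, high=6 (0-based indices):
  low=0, high=6, mid=3: a[3]=43 >= 33, so high = 3
  low=0, high=3, mid=1: a[1]=22 < 33, so low = 2
  low=2, high=3, mid=2: a[2]=31 < 33, so low = 3
Now low = high = 3, so the insertion index is 3.
Final answer: 3


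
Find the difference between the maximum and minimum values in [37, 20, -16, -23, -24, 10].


Maximum value: 37
Minimum value: -24
Range = 37 - (-24) = 61
Final answer: 61


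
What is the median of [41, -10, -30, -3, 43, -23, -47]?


First, sort the list: [-47, -30, -23, -10, -3, 41, 43]
The list has 7 elements (odd count).
The middle index is 3 (0-based), and the element there is -10.
Final answer: -10


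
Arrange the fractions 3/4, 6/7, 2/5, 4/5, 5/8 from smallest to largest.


Convert to decimal for comparison:
  3/4 = 0.75
  6/7 = 0.8571
  2/5 = 0.4
  4/5 = 0.8
  5/8 = 0.625
Decimals in increasing order: 0.4 < 0.625 < 0.75 < 0.8 < 0.8571
Writing each back as its fraction gives the sorted order.
Final answer: 2/5, 5/8, 3/4, 4/5, 6/7


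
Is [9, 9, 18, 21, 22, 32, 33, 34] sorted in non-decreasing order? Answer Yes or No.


Check consecutive pairs:
  9 <= 9? True
  9 <= 18? True
  18 <= 21? True
  21 <= 22? True
  22 <= 32? True
  32 <= 33? True
  33 <= 34? True
Every consecutive pair is in order, so the list is non-decreasing.
Final answer: Yes


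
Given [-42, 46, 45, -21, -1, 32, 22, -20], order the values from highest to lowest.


Original list: [-42, 46, 45, -21, -1, 32, 22, -20]
Repeatedly take the largest remaining element:
  Remaining [-42, 46, 45, -21, -1, 32, 22, -20] -> largest is 46
  Remaining [-42, 45, -21, -1, 32, 22, -20] -> largest is 45
  Remaining [-42, -21, -1, 32, 22, -20] -> largest is 32
  Remaining [-42, -21, -1, 22, -20] -> largest is 22
  Remaining [-42, -21, -1, -20] -> largest is -1
  Remaining [-42, -21, -20] -> largest is -20
  Remaining [-42, -21] -> largest is -21
  Remaining [-42] -> largest is -42
Collecting the picks in order gives the descending list.
Final answer: [46, 45, 32, 22, -1, -20, -21, -42]


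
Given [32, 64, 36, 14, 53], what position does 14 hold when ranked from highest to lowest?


Sort descending: [64, 53, 36, 32, 14]
Find 14 in the sorted list.
14 is at position 5.
Final answer: 5


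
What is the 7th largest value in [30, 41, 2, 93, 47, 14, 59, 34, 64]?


Sort descending: [93, 64, 59, 47, 41, 34, 30, 14, 2]
The 7th element (1-indexed) is at index 6.
Value = 30
Final answer: 30


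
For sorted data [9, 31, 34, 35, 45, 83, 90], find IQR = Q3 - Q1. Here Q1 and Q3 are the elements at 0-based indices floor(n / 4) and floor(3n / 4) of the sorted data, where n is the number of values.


The data has n = 7 elements.
Q1 index = floor(7 / 4) = floor(1.75) = 1; Q3 index = floor(3 * 7 / 4) = floor(5.25) = 5
Q1 = element at index 1 = 31
Q3 = element at index 5 = 83
IQR = 83 - 31 = 52
Final answer: 52


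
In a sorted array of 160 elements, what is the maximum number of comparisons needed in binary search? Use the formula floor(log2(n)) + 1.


Binary search halves the search space each step.
Maximum comparisons = floor(log2(160)) + 1
log2(160) = 7.3219
floor(log2(160)) = 7, so 7 + 1 = 8
Final answer: 8


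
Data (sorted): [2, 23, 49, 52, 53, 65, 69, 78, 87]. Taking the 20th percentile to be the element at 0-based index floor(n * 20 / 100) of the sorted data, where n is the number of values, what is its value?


The dataset has n = 9 elements.
Index = floor(9 * 20 / 100) = floor(180 / 100) = floor(1.8) = 1
Counting from index 0 in the sorted data, the element at index 1 is 23.
Final answer: 23


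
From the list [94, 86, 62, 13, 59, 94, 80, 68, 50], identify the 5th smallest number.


Sort ascending: [13, 50, 59, 62, 68, 80, 86, 94, 94]
The 5th element (1-indexed) is at index 4.
Value = 68
Final answer: 68


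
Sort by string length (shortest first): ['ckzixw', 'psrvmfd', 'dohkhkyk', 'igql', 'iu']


Compute lengths:
  'ckzixw' has length 6
  'psrvmfd' has length 7
  'dohkhkyk' has length 8
  'igql' has length 4
  'iu' has length 2
Lengths in increasing order: 2 < 4 < 6 < 7 < 8
Listing the words in that order gives the answer.
Final answer: ['iu', 'igql', 'ckzixw', 'psrvmfd', 'dohkhkyk']


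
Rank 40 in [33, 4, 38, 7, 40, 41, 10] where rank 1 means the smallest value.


Sort ascending: [4, 7, 10, 33, 38, 40, 41]
Find 40 in the sorted list.
40 is at position 6 (1-indexed).
Final answer: 6


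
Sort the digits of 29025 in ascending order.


The number 29025 has digits: 2, 9, 0, 2, 5
Sorted: 0, 2, 2, 5, 9
Joining the sorted digits gives the result.
Final answer: 02259


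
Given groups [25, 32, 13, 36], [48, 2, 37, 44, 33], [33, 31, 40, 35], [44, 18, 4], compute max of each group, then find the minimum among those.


Find max of each group:
  Group 1: [25, 32, 13, 36] -> max = 36
  Group 2: [48, 2, 37, 44, 33] -> max = 48
  Group 3: [33, 31, 40, 35] -> max = 40
  Group 4: [44, 18, 4] -> max = 44
Maxes: [36, 48, 40, 44]
Minimum of maxes = 36
Final answer: 36


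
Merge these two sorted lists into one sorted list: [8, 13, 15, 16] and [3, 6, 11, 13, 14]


List A: [8, 13, 15, 16]
List B: [3, 6, 11, 13, 14]
Repeatedly compare the front elements and take the smaller:
  8 vs 3 -> take 3
  8 vs 6 -> take 6
  8 vs 11 -> take 8
  13 vs 11 -> take 11
  13 vs 13 -> take 13
  15 vs 13 -> take 13
  15 vs 14 -> take 14
  B is exhausted; append the rest of A: [15, 16]
Final answer: [3, 6, 8, 11, 13, 13, 14, 15, 16]


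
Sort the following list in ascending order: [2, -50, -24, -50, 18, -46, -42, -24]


Original list: [2, -50, -24, -50, 18, -46, -42, -24]
Repeatedly take the smallest remaining element:
  Remaining [2, -50, -24, -50, 18, -46, -42, -24] -> smallest is -50
  Remaining [2, -24, -50, 18, -46, -42, -24] -> smallest is -50
  Remaining [2, -24, 18, -46, -42, -24] -> smallest is -46
  Remaining [2, -24, 18, -42, -24] -> smallest is -42
  Remaining [2, -24, 18, -24] -> smallest is -24
  Remaining [2, 18, -24] -> smallest is -24
  Remaining [2, 18] -> smallest is 2
  Remaining [18] -> smallest is 18
Collecting the picks in order gives the sorted list.
Final answer: [-50, -50, -46, -42, -24, -24, 2, 18]


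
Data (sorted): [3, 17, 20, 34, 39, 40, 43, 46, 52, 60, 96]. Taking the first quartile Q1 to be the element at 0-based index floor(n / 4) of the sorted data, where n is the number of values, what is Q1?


The list has n = 11 elements.
Q1 index = floor(11 / 4) = floor(2.75) = 2
Counting from index 0 in the sorted data, the element at index 2 is 20.
Final answer: 20


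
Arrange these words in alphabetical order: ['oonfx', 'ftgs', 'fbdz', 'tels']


Compare strings character by character (the first differing letter decides):
  'fbdz' < 'ftgs' since 'b' < 't' at position 2
  'ftgs' < 'oonfx' since 'f' < 'o' at position 1
  'oonfx' < 'tels' since 'o' < 't' at position 1
Chaining these comparisons gives the alphabetical order.
Final answer: ['fbdz', 'ftgs', 'oonfx', 'tels']


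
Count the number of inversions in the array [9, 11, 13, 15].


For each element, count the later elements that are smaller than it:
  9 (index 0): smaller elements after it = [] -> 0
  11 (index 1): smaller elements after it = [] -> 0
  13 (index 2): smaller elements after it = [] -> 0
Total inversions = 0 + 0 + 0 = 0
Final answer: 0


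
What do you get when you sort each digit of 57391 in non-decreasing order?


The number 57391 has digits: 5, 7, 3, 9, 1
Sorted: 1, 3, 5, 7, 9
Joining the sorted digits gives the result.
Final answer: 13579


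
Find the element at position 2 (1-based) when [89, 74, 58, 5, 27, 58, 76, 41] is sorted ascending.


Sort ascending: [5, 27, 41, 58, 58, 74, 76, 89]
The 2nd element (1-indexed) is at index 1.
Value = 27
Final answer: 27


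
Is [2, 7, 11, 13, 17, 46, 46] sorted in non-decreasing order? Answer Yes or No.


Check consecutive pairs:
  2 <= 7? True
  7 <= 11? True
  11 <= 13? True
  13 <= 17? True
  17 <= 46? True
  46 <= 46? True
Every consecutive pair is in order, so the list is non-decreasing.
Final answer: Yes


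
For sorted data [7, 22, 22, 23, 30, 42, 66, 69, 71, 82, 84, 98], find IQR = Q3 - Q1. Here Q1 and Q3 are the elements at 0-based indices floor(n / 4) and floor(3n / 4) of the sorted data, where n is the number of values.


The data has n = 12 elements.
Q1 index = floor(12 / 4) = floor(3) = 3; Q3 index = floor(3 * 12 / 4) = floor(9) = 9
Q1 = element at index 3 = 23
Q3 = element at index 9 = 82
IQR = 82 - 23 = 59
Final answer: 59


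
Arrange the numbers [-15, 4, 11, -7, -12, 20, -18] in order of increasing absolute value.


Compute absolute values:
  |-15| = 15
  |4| = 4
  |11| = 11
  |-7| = 7
  |-12| = 12
  |20| = 20
  |-18| = 18
Absolute values in increasing order: 4 < 7 < 11 < 12 < 15 < 18 < 20
Listing the original numbers in that order gives the answer.
Final answer: [4, -7, 11, -12, -15, -18, 20]


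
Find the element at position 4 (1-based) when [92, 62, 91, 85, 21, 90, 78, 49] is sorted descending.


Sort descending: [92, 91, 90, 85, 78, 62, 49, 21]
The 4th element (1-indexed) is at index 3.
Value = 85
Final answer: 85


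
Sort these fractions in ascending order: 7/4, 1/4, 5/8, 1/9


Convert to decimal for comparison:
  7/4 = 1.75
  1/4 = 0.25
  5/8 = 0.625
  1/9 = 0.1111
Decimals in increasing order: 0.1111 < 0.25 < 0.625 < 1.75
Writing each back as its fraction gives the sorted order.
Final answer: 1/9, 1/4, 5/8, 7/4


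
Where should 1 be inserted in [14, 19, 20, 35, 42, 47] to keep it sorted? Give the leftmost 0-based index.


List is sorted: [14, 19, 20, 35, 42, 47]
We need the leftmost position where 1 can be inserted, i.e. the first index whose element is >= 1 (or the end of the list if none is).
Binary search with low=0, high=6 (0-based indices):
  low=0, high=6, mid=3: a[3]=35 >= 1, so high = 3
  low=0, high=3, mid=1: a[1]=19 >= 1, so high = 1
  low=0, high=1, mid=0: a[0]=14 >= 1, so high = 0
Now low = high = 0, so the insertion index is 0.
Final answer: 0


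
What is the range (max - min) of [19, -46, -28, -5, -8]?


Maximum value: 19
Minimum value: -46
Range = 19 - (-46) = 65
Final answer: 65


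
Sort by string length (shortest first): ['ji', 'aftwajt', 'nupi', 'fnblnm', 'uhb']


Compute lengths:
  'ji' has length 2
  'aftwajt' has length 7
  'nupi' has length 4
  'fnblnm' has length 6
  'uhb' has length 3
Lengths in increasing order: 2 < 3 < 4 < 6 < 7
Listing the words in that order gives the answer.
Final answer: ['ji', 'uhb', 'nupi', 'fnblnm', 'aftwajt']


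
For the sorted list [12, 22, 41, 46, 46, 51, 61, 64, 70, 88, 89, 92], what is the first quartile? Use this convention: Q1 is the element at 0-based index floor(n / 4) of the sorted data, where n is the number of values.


The list has n = 12 elements.
Q1 index = floor(12 / 4) = floor(3) = 3
Counting from index 0 in the sorted data, the element at index 3 is 46.
Final answer: 46


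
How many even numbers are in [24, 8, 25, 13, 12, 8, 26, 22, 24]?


Check each element:
  24 is even
  8 is even
  25 is odd
  13 is odd
  12 is even
  8 is even
  26 is even
  22 is even
  24 is even
Evens: [24, 8, 12, 8, 26, 22, 24]
Count of evens = 7
Final answer: 7


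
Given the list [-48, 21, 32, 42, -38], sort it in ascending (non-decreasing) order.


Original list: [-48, 21, 32, 42, -38]
Repeatedly take the smallest remaining element:
  Remaining [-48, 21, 32, 42, -38] -> smallest is -48
  Remaining [21, 32, 42, -38] -> smallest is -38
  Remaining [21, 32, 42] -> smallest is 21
  Remaining [32, 42] -> smallest is 32
  Remaining [42] -> smallest is 42
Collecting the picks in order gives the sorted list.
Final answer: [-48, -38, 21, 32, 42]


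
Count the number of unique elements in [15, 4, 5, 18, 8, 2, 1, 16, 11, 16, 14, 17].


List all unique values:
Distinct values: [1, 2, 4, 5, 8, 11, 14, 15, 16, 17, 18]
Count = 11
Final answer: 11


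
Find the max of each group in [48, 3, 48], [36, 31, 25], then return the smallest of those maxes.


Find max of each group:
  Group 1: [48, 3, 48] -> max = 48
  Group 2: [36, 31, 25] -> max = 36
Maxes: [48, 36]
Minimum of maxes = 36
Final answer: 36


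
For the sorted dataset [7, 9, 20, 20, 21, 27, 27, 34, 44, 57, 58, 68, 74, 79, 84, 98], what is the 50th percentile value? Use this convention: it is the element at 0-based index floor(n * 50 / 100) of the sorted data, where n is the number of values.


The dataset has n = 16 elements.
Index = floor(16 * 50 / 100) = floor(800 / 100) = floor(8) = 8
Counting from index 0 in the sorted data, the element at index 8 is 44.
Final answer: 44


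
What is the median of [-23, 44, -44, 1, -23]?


First, sort the list: [-44, -23, -23, 1, 44]
The list has 5 elements (odd count).
The middle index is 2 (0-based), and the element there is -23.
Final answer: -23


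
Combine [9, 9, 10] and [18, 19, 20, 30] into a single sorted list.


List A: [9, 9, 10]
List B: [18, 19, 20, 30]
Repeatedly compare the front elements and take the smaller:
  9 vs 18 -> take 9
  9 vs 18 -> take 9
  10 vs 18 -> take 10
  A is exhausted; append the rest of B: [18, 19, 20, 30]
Final answer: [9, 9, 10, 18, 19, 20, 30]


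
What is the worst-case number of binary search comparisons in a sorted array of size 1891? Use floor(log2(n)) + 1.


Binary search halves the search space each step.
Maximum comparisons = floor(log2(1891)) + 1
log2(1891) = 10.8849
floor(log2(1891)) = 10, so 10 + 1 = 11
Final answer: 11


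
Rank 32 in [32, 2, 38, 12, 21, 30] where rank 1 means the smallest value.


Sort ascending: [2, 12, 21, 30, 32, 38]
Find 32 in the sorted list.
32 is at position 5 (1-indexed).
Final answer: 5


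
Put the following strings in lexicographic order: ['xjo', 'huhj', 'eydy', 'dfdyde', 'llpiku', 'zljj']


Compare strings character by character (the first differing letter decides):
  'dfdyde' < 'eydy' since 'd' < 'e' at position 1
  'eydy' < 'huhj' since 'e' < 'h' at position 1
  'huhj' < 'llpiku' since 'h' < 'l' at position 1
  'llpiku' < 'xjo' since 'l' < 'x' at position 1
  'xjo' < 'zljj' since 'x' < 'z' at position 1
Chaining these comparisons gives the alphabetical order.
Final answer: ['dfdyde', 'eydy', 'huhj', 'llpiku', 'xjo', 'zljj']


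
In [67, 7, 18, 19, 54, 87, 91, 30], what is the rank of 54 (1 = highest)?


Sort descending: [91, 87, 67, 54, 30, 19, 18, 7]
Find 54 in the sorted list.
54 is at position 4.
Final answer: 4


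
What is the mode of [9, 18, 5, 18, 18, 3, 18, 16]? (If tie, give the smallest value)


Count the frequency of each value:
  3 appears 1 time(s)
  5 appears 1 time(s)
  9 appears 1 time(s)
  16 appears 1 time(s)
  18 appears 4 time(s)
Maximum frequency is 4.
Only 18 reaches that frequency, so it is the mode.
Final answer: 18


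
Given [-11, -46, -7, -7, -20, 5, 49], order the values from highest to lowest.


Original list: [-11, -46, -7, -7, -20, 5, 49]
Repeatedly take the largest remaining element:
  Remaining [-11, -46, -7, -7, -20, 5, 49] -> largest is 49
  Remaining [-11, -46, -7, -7, -20, 5] -> largest is 5
  Remaining [-11, -46, -7, -7, -20] -> largest is -7
  Remaining [-11, -46, -7, -20] -> largest is -7
  Remaining [-11, -46, -20] -> largest is -11
  Remaining [-46, -20] -> largest is -20
  Remaining [-46] -> largest is -46
Collecting the picks in order gives the descending list.
Final answer: [49, 5, -7, -7, -11, -20, -46]


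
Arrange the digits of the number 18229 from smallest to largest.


The number 18229 has digits: 1, 8, 2, 2, 9
Sorted: 1, 2, 2, 8, 9
Joining the sorted digits gives the result.
Final answer: 12289


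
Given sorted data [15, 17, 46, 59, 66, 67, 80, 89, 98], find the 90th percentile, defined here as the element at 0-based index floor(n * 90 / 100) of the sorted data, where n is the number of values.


The dataset has n = 9 elements.
Index = floor(9 * 90 / 100) = floor(810 / 100) = floor(8.1) = 8
Counting from index 0 in the sorted data, the element at index 8 is 98.
Final answer: 98


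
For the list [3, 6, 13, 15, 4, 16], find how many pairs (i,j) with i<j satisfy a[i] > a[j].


For each element, count the later elements that are smaller than it:
  3 (index 0): smaller elements after it = [] -> 0
  6 (index 1): smaller elements after it = [4] -> 1
  13 (index 2): smaller elements after it = [4] -> 1
  15 (index 3): smaller elements after it = [4] -> 1
  4 (index 4): smaller elements after it = [] -> 0
Total inversions = 0 + 1 + 1 + 1 + 0 = 3
Final answer: 3


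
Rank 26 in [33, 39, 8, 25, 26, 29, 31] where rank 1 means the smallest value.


Sort ascending: [8, 25, 26, 29, 31, 33, 39]
Find 26 in the sorted list.
26 is at position 3 (1-indexed).
Final answer: 3


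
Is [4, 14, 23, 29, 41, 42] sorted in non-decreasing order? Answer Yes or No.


Check consecutive pairs:
  4 <= 14? True
  14 <= 23? True
  23 <= 29? True
  29 <= 41? True
  41 <= 42? True
Every consecutive pair is in order, so the list is non-decreasing.
Final answer: Yes


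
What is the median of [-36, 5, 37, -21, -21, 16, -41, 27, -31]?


First, sort the list: [-41, -36, -31, -21, -21, 5, 16, 27, 37]
The list has 9 elements (odd count).
The middle index is 4 (0-based), and the element there is -21.
Final answer: -21


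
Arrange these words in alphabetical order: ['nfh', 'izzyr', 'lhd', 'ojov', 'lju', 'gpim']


Compare strings character by character (the first differing letter decides):
  'gpim' < 'izzyr' since 'g' < 'i' at position 1
  'izzyr' < 'lhd' since 'i' < 'l' at position 1
  'lhd' < 'lju' since 'h' < 'j' at position 2
  'lju' < 'nfh' since 'l' < 'n' at position 1
  'nfh' < 'ojov' since 'n' < 'o' at position 1
Chaining these comparisons gives the alphabetical order.
Final answer: ['gpim', 'izzyr', 'lhd', 'lju', 'nfh', 'ojov']


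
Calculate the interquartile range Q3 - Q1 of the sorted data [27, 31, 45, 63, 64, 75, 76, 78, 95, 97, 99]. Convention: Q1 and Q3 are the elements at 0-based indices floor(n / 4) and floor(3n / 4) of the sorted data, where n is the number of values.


The data has n = 11 elements.
Q1 index = floor(11 / 4) = floor(2.75) = 2; Q3 index = floor(3 * 11 / 4) = floor(8.25) = 8
Q1 = element at index 2 = 45
Q3 = element at index 8 = 95
IQR = 95 - 45 = 50
Final answer: 50


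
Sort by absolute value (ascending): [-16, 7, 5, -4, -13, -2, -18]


Compute absolute values:
  |-16| = 16
  |7| = 7
  |5| = 5
  |-4| = 4
  |-13| = 13
  |-2| = 2
  |-18| = 18
Absolute values in increasing order: 2 < 4 < 5 < 7 < 13 < 16 < 18
Listing the original numbers in that order gives the answer.
Final answer: [-2, -4, 5, 7, -13, -16, -18]


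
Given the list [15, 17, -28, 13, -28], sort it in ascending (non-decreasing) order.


Original list: [15, 17, -28, 13, -28]
Repeatedly take the smallest remaining element:
  Remaining [15, 17, -28, 13, -28] -> smallest is -28
  Remaining [15, 17, 13, -28] -> smallest is -28
  Remaining [15, 17, 13] -> smallest is 13
  Remaining [15, 17] -> smallest is 15
  Remaining [17] -> smallest is 17
Collecting the picks in order gives the sorted list.
Final answer: [-28, -28, 13, 15, 17]


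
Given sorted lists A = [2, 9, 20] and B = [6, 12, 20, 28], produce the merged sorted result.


List A: [2, 9, 20]
List B: [6, 12, 20, 28]
Repeatedly compare the front elements and take the smaller:
  2 vs 6 -> take 2
  9 vs 6 -> take 6
  9 vs 12 -> take 9
  20 vs 12 -> take 12
  20 vs 20 -> take 20
  A is exhausted; append the rest of B: [20, 28]
Final answer: [2, 6, 9, 12, 20, 20, 28]


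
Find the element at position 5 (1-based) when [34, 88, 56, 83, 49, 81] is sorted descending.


Sort descending: [88, 83, 81, 56, 49, 34]
The 5th element (1-indexed) is at index 4.
Value = 49
Final answer: 49


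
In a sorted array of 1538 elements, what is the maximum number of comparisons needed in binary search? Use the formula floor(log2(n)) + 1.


Binary search halves the search space each step.
Maximum comparisons = floor(log2(1538)) + 1
log2(1538) = 10.5868
floor(log2(1538)) = 10, so 10 + 1 = 11
Final answer: 11


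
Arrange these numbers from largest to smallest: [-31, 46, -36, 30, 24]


Original list: [-31, 46, -36, 30, 24]
Repeatedly take the largest remaining element:
  Remaining [-31, 46, -36, 30, 24] -> largest is 46
  Remaining [-31, -36, 30, 24] -> largest is 30
  Remaining [-31, -36, 24] -> largest is 24
  Remaining [-31, -36] -> largest is -31
  Remaining [-36] -> largest is -36
Collecting the picks in order gives the descending list.
Final answer: [46, 30, 24, -31, -36]


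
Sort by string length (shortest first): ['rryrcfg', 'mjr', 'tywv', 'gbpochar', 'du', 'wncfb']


Compute lengths:
  'rryrcfg' has length 7
  'mjr' has length 3
  'tywv' has length 4
  'gbpochar' has length 8
  'du' has length 2
  'wncfb' has length 5
Lengths in increasing order: 2 < 3 < 4 < 5 < 7 < 8
Listing the words in that order gives the answer.
Final answer: ['du', 'mjr', 'tywv', 'wncfb', 'rryrcfg', 'gbpochar']


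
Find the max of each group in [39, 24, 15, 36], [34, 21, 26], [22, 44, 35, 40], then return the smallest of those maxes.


Find max of each group:
  Group 1: [39, 24, 15, 36] -> max = 39
  Group 2: [34, 21, 26] -> max = 34
  Group 3: [22, 44, 35, 40] -> max = 44
Maxes: [39, 34, 44]
Minimum of maxes = 34
Final answer: 34


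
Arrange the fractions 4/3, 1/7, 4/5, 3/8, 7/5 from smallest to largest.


Convert to decimal for comparison:
  4/3 = 1.3333
  1/7 = 0.1429
  4/5 = 0.8
  3/8 = 0.375
  7/5 = 1.4
Decimals in increasing order: 0.1429 < 0.375 < 0.8 < 1.3333 < 1.4
Writing each back as its fraction gives the sorted order.
Final answer: 1/7, 3/8, 4/5, 4/3, 7/5


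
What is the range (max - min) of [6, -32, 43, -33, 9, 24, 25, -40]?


Maximum value: 43
Minimum value: -40
Range = 43 - (-40) = 83
Final answer: 83


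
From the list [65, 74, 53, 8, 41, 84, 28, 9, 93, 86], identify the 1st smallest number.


Sort ascending: [8, 9, 28, 41, 53, 65, 74, 84, 86, 93]
The 1st element (1-indexed) is at index 0.
Value = 8
Final answer: 8


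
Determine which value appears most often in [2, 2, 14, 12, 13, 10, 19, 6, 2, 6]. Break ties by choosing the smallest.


Count the frequency of each value:
  2 appears 3 time(s)
  6 appears 2 time(s)
  10 appears 1 time(s)
  12 appears 1 time(s)
  13 appears 1 time(s)
  14 appears 1 time(s)
  19 appears 1 time(s)
Maximum frequency is 3.
Only 2 reaches that frequency, so it is the mode.
Final answer: 2


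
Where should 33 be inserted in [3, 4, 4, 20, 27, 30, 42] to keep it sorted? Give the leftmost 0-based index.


List is sorted: [3, 4, 4, 20, 27, 30, 42]
We need the leftmost position where 33 can be inserted, i.e. the first index whose element is >= 33 (or the end of the list if none is).
Binary search with low=0, high=7 (0-based indices):
  low=0, high=7, mid=3: a[3]=20 < 33, so low = 4
  low=4, high=7, mid=5: a[5]=30 < 33, so low = 6
  low=6, high=7, mid=6: a[6]=42 >= 33, so high = 6
Now low = high = 6, so the insertion index is 6.
Final answer: 6


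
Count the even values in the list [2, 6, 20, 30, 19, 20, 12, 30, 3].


Check each element:
  2 is even
  6 is even
  20 is even
  30 is even
  19 is odd
  20 is even
  12 is even
  30 is even
  3 is odd
Evens: [2, 6, 20, 30, 20, 12, 30]
Count of evens = 7
Final answer: 7


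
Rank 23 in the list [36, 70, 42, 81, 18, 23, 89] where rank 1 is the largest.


Sort descending: [89, 81, 70, 42, 36, 23, 18]
Find 23 in the sorted list.
23 is at position 6.
Final answer: 6


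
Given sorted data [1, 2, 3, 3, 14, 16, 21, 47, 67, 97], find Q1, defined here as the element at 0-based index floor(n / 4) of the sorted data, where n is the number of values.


The list has n = 10 elements.
Q1 index = floor(10 / 4) = floor(2.5) = 2
Counting from index 0 in the sorted data, the element at index 2 is 3.
Final answer: 3


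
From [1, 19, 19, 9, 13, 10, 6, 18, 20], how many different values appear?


List all unique values:
Distinct values: [1, 6, 9, 10, 13, 18, 19, 20]
Count = 8
Final answer: 8


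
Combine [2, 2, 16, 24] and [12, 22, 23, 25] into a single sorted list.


List A: [2, 2, 16, 24]
List B: [12, 22, 23, 25]
Repeatedly compare the front elements and take the smaller:
  2 vs 12 -> take 2
  2 vs 12 -> take 2
  16 vs 12 -> take 12
  16 vs 22 -> take 16
  24 vs 22 -> take 22
  24 vs 23 -> take 23
  24 vs 25 -> take 24
  A is exhausted; append the rest of B: [25]
Final answer: [2, 2, 12, 16, 22, 23, 24, 25]


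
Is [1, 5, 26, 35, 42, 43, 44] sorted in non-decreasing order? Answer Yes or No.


Check consecutive pairs:
  1 <= 5? True
  5 <= 26? True
  26 <= 35? True
  35 <= 42? True
  42 <= 43? True
  43 <= 44? True
Every consecutive pair is in order, so the list is non-decreasing.
Final answer: Yes


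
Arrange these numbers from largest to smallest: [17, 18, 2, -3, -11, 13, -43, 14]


Original list: [17, 18, 2, -3, -11, 13, -43, 14]
Repeatedly take the largest remaining element:
  Remaining [17, 18, 2, -3, -11, 13, -43, 14] -> largest is 18
  Remaining [17, 2, -3, -11, 13, -43, 14] -> largest is 17
  Remaining [2, -3, -11, 13, -43, 14] -> largest is 14
  Remaining [2, -3, -11, 13, -43] -> largest is 13
  Remaining [2, -3, -11, -43] -> largest is 2
  Remaining [-3, -11, -43] -> largest is -3
  Remaining [-11, -43] -> largest is -11
  Remaining [-43] -> largest is -43
Collecting the picks in order gives the descending list.
Final answer: [18, 17, 14, 13, 2, -3, -11, -43]


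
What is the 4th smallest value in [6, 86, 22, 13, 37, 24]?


Sort ascending: [6, 13, 22, 24, 37, 86]
The 4th element (1-indexed) is at index 3.
Value = 24
Final answer: 24


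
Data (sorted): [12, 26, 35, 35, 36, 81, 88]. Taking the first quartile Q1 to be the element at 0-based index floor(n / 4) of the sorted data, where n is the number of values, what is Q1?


The list has n = 7 elements.
Q1 index = floor(7 / 4) = floor(1.75) = 1
Counting from index 0 in the sorted data, the element at index 1 is 26.
Final answer: 26


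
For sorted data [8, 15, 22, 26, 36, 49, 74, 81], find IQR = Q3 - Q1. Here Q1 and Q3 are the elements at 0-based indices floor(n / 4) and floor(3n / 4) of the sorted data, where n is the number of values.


The data has n = 8 elements.
Q1 index = floor(8 / 4) = floor(2) = 2; Q3 index = floor(3 * 8 / 4) = floor(6) = 6
Q1 = element at index 2 = 22
Q3 = element at index 6 = 74
IQR = 74 - 22 = 52
Final answer: 52


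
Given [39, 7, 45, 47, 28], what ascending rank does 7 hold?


Sort ascending: [7, 28, 39, 45, 47]
Find 7 in the sorted list.
7 is at position 1 (1-indexed).
Final answer: 1


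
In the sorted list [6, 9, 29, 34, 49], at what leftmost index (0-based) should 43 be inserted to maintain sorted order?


List is sorted: [6, 9, 29, 34, 49]
We need the leftmost position where 43 can be inserted, i.e. the first index whose element is >= 43 (or the end of the list if none is).
Binary search with low=0, high=5 (0-based indices):
  low=0, high=5, mid=2: a[2]=29 < 43, so low = 3
  low=3, high=5, mid=4: a[4]=49 >= 43, so high = 4
  low=3, high=4, mid=3: a[3]=34 < 43, so low = 4
Now low = high = 4, so the insertion index is 4.
Final answer: 4


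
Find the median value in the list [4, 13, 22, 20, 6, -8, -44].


First, sort the list: [-44, -8, 4, 6, 13, 20, 22]
The list has 7 elements (odd count).
The middle index is 3 (0-based), and the element there is 6.
Final answer: 6


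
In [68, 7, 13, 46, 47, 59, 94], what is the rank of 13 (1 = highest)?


Sort descending: [94, 68, 59, 47, 46, 13, 7]
Find 13 in the sorted list.
13 is at position 6.
Final answer: 6


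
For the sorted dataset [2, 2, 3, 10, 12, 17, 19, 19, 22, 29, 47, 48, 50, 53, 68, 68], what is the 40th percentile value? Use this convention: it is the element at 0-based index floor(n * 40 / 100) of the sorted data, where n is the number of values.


The dataset has n = 16 elements.
Index = floor(16 * 40 / 100) = floor(640 / 100) = floor(6.4) = 6
Counting from index 0 in the sorted data, the element at index 6 is 19.
Final answer: 19


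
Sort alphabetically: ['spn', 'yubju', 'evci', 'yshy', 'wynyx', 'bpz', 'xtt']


Compare strings character by character (the first differing letter decides):
  'bpz' < 'evci' since 'b' < 'e' at position 1
  'evci' < 'spn' since 'e' < 's' at position 1
  'spn' < 'wynyx' since 's' < 'w' at position 1
  'wynyx' < 'xtt' since 'w' < 'x' at position 1
  'xtt' < 'yshy' since 'x' < 'y' at position 1
  'yshy' < 'yubju' since 's' < 'u' at position 2
Chaining these comparisons gives the alphabetical order.
Final answer: ['bpz', 'evci', 'spn', 'wynyx', 'xtt', 'yshy', 'yubju']
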